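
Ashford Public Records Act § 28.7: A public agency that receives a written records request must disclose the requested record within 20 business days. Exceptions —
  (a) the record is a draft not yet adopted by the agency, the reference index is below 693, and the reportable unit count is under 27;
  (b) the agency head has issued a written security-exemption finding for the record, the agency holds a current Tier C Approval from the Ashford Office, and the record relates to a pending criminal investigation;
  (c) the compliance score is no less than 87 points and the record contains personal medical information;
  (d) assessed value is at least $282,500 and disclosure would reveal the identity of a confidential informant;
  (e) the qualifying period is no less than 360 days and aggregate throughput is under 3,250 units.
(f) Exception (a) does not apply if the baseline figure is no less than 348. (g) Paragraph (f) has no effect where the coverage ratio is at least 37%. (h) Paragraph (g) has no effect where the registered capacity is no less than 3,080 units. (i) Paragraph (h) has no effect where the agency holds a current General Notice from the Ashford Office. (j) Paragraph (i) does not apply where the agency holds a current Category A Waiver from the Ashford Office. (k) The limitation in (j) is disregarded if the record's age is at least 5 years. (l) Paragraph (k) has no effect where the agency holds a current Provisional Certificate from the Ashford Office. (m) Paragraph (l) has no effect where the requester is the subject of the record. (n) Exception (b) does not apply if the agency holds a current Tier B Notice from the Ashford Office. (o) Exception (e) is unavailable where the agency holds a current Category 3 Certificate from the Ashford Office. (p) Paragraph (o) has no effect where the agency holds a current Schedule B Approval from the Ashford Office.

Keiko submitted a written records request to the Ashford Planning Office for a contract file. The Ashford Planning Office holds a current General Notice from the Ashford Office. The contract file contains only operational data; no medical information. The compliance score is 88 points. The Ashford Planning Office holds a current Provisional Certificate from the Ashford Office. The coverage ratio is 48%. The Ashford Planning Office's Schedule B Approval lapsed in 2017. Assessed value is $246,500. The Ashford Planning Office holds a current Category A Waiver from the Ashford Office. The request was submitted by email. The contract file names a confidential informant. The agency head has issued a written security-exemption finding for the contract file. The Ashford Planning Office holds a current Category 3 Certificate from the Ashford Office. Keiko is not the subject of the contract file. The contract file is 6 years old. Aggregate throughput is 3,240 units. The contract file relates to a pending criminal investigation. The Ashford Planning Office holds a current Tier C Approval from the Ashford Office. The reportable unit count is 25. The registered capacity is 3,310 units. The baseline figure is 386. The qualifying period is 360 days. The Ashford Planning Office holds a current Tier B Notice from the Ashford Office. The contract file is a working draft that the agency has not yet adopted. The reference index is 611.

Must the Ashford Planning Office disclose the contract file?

Exception (a) is satisfied on its face — the contract file is an unadopted draft; the reference index is 611, below the 693 limit; the reportable unit count is 25, under the 27 limit. Turning to paragraphs (f)–(m): (f) operates — the baseline figure is 386, meeting the 348 threshold. (g) would limit (f) — the coverage ratio is 48%, meeting the 37% threshold — but (h) sets (g) aside: (h) applies — the registered capacity is 3,310 units, meeting the 3,080 units threshold. (i) operates (a current General Notice is held), but is itself disapplied by (j): (j) operates against (i): a current Category A Waiver is held. (k) is triggered (the record's age is 6 years, meeting the 5 years threshold), but is set aside by (l): (l) operates — a current Provisional Certificate is held. (m) is not triggered (Keiko is not the subject of the contract file), so (l) stands. So (a) is unavailable.
Exception (b) is satisfied on its face — a written security-exemption finding has been issued; a current Tier C Approval is held; the contract file relates to a pending investigation. However, paragraph (n) must be considered: (n) operates against (b): a current Tier B Notice is held. So (b) is unavailable.
Exception (c) does not apply: the contract file contains only operational data.
Exception (d) fails — assessed value is $246,500, short of $282,500.
All of (e)'s requirements are met (the qualifying period is 360 days, meeting the 360 days threshold; aggregate throughput is 3,240 units, under the 3,250 units limit). Turning to paragraphs (o)–(p): (o) operates — a current Category 3 Certificate is held. (p), which would lift (o), is not triggered — no current Schedule B Approval is held. (e) is therefore removed.
No exception is made out. the Ashford Planning Office falls within the general rule.

Yes — the Ashford Planning Office must disclose the contract file.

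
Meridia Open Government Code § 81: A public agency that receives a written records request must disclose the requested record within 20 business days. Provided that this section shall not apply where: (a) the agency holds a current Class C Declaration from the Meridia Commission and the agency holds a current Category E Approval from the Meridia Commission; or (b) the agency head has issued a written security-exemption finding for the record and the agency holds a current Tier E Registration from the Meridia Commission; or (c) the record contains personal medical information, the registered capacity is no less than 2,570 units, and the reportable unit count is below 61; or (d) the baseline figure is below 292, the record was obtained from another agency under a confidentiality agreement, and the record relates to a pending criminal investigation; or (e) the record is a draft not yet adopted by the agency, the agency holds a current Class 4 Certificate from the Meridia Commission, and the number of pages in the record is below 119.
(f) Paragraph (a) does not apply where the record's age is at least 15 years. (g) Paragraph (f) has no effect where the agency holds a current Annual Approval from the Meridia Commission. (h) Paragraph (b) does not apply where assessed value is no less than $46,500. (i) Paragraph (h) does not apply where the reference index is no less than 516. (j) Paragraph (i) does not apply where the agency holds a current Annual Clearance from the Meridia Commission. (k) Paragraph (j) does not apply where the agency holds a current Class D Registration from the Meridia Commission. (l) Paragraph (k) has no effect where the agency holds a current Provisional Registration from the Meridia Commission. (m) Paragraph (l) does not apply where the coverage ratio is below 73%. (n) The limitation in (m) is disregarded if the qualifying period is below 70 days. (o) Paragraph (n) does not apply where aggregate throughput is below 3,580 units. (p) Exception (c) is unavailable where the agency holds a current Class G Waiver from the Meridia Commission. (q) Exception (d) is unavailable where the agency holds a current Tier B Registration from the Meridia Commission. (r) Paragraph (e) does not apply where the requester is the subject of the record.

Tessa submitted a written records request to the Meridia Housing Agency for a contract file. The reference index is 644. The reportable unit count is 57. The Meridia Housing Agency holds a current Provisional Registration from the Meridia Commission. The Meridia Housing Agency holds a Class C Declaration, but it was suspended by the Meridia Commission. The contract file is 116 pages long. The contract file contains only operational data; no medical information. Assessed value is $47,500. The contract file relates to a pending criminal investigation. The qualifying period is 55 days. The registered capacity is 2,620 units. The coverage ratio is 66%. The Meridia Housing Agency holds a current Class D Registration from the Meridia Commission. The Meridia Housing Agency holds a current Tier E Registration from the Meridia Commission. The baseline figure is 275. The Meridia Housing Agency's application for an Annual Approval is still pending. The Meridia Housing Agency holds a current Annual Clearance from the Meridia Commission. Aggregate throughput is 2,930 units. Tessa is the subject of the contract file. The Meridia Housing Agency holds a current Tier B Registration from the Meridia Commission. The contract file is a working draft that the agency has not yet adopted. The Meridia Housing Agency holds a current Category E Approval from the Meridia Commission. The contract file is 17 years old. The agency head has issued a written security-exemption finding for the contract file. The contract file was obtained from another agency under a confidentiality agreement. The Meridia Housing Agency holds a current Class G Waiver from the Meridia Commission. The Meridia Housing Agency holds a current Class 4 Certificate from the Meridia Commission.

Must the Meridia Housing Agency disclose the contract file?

Exception (a) does not apply: no current Class C Declaration is held.
Exception (b)'s conditions are all satisfied: a written security-exemption finding has been issued; a current Tier E Registration is held. Considering the limiting provisions: (h) operates (assessed value is $47,500, meeting the $46,500 threshold), but is set aside by (i): (i) is engaged — the reference index is 644, meeting the 516 threshold. (j) would limit (i) — a current Annual Clearance is held — but (k) sets (j) aside: (k) operates — a current Class D Registration is held. (l) is triggered (a current Provisional Registration is held), but is displaced by (m): (m) applies — the coverage ratio is 66%, below the 73% limit. (n) would limit (m) — the qualifying period is 55 days, below the 70 days limit — but (o) sets (n) aside: (o) is triggered — aggregate throughput is 2,930 units, below the 3,580 units limit. Exception (b) stands.
Exception (c) requires that the record contains personal medical information; but the contract file contains only operational data, so (c) is unavailable.
All of (d)'s requirements are met (the baseline figure is 275, below the 292 limit; the contract file was obtained under a confidentiality agreement; the contract file relates to a pending investigation). But: (q) operates against (d): a current Tier B Registration is held. Exception (d) does not apply.
Exception (e): the contract file is an unadopted draft; a current Class 4 Certificate is held; the number of pages in the record is 116, below the 119 limit — every condition holds. But applying paragraph (r): (r) operates against (e): Tessa is the subject of the contract file. Exception (e) does not apply.

No — exception (b) applies; the Meridia Housing Agency is not required to disclose the contract file.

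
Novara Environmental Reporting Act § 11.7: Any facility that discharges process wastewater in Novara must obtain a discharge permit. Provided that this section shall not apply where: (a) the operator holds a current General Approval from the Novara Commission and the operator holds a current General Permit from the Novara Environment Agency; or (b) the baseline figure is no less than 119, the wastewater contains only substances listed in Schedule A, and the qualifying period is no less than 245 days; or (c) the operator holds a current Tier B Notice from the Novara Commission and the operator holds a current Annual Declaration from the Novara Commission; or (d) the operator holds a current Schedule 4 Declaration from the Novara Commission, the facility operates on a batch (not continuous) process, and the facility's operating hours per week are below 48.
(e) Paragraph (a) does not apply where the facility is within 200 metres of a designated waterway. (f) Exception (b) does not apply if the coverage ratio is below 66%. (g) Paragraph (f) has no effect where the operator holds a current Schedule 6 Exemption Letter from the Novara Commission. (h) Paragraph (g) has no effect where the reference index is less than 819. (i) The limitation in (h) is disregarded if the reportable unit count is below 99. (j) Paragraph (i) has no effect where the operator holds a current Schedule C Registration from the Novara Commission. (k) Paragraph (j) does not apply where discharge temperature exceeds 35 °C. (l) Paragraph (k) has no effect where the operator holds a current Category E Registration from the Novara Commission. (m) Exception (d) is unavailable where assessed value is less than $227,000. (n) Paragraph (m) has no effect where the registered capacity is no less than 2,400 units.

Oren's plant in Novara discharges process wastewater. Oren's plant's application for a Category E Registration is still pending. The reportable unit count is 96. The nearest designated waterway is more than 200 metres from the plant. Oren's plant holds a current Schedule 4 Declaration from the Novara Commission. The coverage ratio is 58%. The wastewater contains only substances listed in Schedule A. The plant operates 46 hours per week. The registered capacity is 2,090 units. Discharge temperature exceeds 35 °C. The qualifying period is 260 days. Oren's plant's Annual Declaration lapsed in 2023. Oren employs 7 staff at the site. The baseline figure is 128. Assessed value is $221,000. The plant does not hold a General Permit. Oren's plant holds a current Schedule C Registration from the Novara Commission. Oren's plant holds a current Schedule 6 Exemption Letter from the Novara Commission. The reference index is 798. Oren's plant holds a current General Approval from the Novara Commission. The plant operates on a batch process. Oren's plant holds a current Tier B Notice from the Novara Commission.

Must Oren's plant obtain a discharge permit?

Exception (a) does not apply: no General Permit is held.
Exception (b)'s conditions are all satisfied: the baseline figure is 128, meeting the 119 threshold; the wastewater is Schedule-A-only; the qualifying period is 260 days, meeting the 245 days threshold. Considering the limiting provisions: (f) is triggered (the coverage ratio is 58%, below the 66% limit), but is set aside by (g): (g) operates against (f): a current Schedule 6 Exemption Letter is held. (h) would limit (g) — the reference index is 798, less than the 819 limit — but (i) sets (h) aside: (i) is triggered — the reportable unit count is 96, below the 99 limit. (j) operates (a current Schedule C Registration is held), but yields to (k): (k) is triggered — discharge temperature exceeds 35 °C. (l), which would lift (k), is not triggered — there is no Category E Registration in force. So (b) applies.
Exception (c) does not apply: no current Annual Declaration is held.
Exception (d)'s conditions are all satisfied: a current Schedule 4 Declaration is held; the facility operates on a batch process; the facility's operating hours per week are 46, below the 48 limit. But applying paragraphs (m)–(n): (m) applies — assessed value is $221,000, less than the $227,000 limit. (n) is not triggered (the registered capacity is 2,090 units, short of 2,400 units), so (m) stands. Exception (d) does not apply.

No — exception (b) applies; Oren's plant is not required to obtain a discharge permit.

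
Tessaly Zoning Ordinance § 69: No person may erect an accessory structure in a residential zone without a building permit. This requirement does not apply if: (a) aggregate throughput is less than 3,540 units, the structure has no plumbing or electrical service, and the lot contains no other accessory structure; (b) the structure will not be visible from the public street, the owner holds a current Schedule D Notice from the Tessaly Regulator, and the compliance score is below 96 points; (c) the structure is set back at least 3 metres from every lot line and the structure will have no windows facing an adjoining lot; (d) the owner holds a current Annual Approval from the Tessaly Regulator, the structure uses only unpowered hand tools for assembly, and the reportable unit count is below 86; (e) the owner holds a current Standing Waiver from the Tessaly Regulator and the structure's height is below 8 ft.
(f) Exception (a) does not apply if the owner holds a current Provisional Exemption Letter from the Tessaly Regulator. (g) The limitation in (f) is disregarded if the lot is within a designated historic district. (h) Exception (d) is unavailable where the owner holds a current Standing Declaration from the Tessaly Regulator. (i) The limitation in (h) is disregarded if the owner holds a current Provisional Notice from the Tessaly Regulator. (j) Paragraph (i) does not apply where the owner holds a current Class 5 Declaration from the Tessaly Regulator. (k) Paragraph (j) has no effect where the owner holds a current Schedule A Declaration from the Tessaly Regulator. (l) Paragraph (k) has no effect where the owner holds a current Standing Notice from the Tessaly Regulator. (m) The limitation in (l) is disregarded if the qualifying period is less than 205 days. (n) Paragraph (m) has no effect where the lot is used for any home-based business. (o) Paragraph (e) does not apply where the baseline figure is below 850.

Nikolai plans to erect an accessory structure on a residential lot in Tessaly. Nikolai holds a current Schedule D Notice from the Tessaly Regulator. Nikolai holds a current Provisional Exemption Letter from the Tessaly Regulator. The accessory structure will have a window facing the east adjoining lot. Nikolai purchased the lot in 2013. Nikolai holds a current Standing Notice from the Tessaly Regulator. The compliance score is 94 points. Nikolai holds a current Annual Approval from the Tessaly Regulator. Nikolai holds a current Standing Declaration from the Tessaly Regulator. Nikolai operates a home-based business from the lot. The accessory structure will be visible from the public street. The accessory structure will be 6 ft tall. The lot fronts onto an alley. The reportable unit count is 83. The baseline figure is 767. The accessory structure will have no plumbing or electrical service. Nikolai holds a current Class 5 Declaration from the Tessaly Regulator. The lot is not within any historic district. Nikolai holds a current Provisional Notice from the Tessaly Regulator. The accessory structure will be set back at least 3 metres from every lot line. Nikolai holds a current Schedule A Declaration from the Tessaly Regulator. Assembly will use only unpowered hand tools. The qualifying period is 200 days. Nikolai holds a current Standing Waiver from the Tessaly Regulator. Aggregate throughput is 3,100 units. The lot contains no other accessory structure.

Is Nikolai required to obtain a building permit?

Exception (a)'s conditions are all satisfied: aggregate throughput is 3,100 units, less than the 3,540 units limit; there is no plumbing or electrical service; the lot has no other accessory structure. But applying paragraphs (f)–(g): (f) operates against (a): a current Provisional Exemption Letter is held. (g), which would lift (f), is not engaged — the lot is not in a historic district. Exception (a) does not apply.
Exception (b) requires that the structure will not be visible from the public street; but the structure will be visible from the street, so (b) is unavailable.
Exception (c) requires that the structure will have no windows facing an adjoining lot; but a window faces an adjoining lot, so (c) is unavailable.
Exception (d) is satisfied on its face — a current Annual Approval is held; assembly uses only hand tools; the reportable unit count is 83, below the 86 limit. However, paragraphs (h)–(n) must be considered: (h) operates against (d): a current Standing Declaration is held. (i) would limit (h) — a current Provisional Notice is held — but (j) sets (i) aside: (j) applies — a current Class 5 Declaration is held. (k) would limit (j) — a current Schedule A Declaration is held — but (l) sets (k) aside: (l) operates against (k): a current Standing Notice is held. (m) would limit (l) — the qualifying period is 200 days, less than the 205 days limit — but (n) sets (m) aside: (n) is engaged — a home-based business operates on the lot. Exception (d) does not apply.
Exception (e) is satisfied on its face — a current Standing Waiver is held; the structure's height is 6 ft, below the 8 ft limit. Turning to paragraph (o): (o) operates against (e): the baseline figure is 767, below the 850 limit. Exception (e) does not apply.
No exception is made out. Nikolai falls within the general rule.

Yes — Nikolai must obtain a building permit.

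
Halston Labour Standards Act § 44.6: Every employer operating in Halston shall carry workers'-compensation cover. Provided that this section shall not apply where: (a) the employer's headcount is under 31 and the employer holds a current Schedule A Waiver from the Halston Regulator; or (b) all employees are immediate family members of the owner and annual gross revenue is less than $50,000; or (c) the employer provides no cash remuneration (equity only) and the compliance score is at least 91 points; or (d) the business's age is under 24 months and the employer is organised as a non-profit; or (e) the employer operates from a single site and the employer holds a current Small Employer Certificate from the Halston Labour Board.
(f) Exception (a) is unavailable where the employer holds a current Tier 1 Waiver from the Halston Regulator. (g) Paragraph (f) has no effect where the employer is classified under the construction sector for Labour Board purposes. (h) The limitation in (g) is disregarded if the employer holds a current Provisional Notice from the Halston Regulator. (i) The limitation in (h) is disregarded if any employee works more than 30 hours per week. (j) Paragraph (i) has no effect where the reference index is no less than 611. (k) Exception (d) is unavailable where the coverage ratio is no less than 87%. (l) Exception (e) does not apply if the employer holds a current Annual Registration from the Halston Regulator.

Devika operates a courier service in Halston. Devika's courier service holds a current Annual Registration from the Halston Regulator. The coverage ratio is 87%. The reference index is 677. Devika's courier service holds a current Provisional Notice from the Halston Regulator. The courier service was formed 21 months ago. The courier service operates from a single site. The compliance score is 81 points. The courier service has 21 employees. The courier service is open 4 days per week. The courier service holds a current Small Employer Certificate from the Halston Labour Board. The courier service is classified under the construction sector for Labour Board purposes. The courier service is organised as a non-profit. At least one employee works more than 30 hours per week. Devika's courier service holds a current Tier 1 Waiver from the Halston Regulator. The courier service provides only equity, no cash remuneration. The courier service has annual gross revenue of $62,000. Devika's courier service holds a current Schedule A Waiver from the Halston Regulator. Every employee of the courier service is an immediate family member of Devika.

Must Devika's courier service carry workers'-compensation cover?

Yes — Devika's courier service must carry workers'-compensation cover.

Exception (a): the employer's headcount is 21, under the 31 limit; a current Schedule A Waiver is held — every condition holds. However, paragraphs (f)–(j) must be considered: (f) applies — a current Tier 1 Waiver is held. (g) is engaged (the courier service is classified under the construction sector), but is overridden by (h): (h) operates against (g): a current Provisional Notice is held. (i) would limit (h) — at least one employee exceeds 30 hours/week — but (j) sets (i) aside: (j) operates against (i): the reference index is 677, meeting the 611 threshold. So (a) is unavailable.
Exception (b) does not apply: annual gross revenue is $62,000, not less than $50,000.
Exception (c) requires that the compliance score is at least 91 points; but the compliance score is 81 points, short of 91 points, so (c) is unavailable.
Exception (d)'s conditions are all satisfied: the business's age is 21 months, under the 24 months limit; the employer is a non-profit. Turning to paragraph (k): (k) applies — the coverage ratio is 87%, meeting the 87% threshold. So (d) is unavailable.
All of (e)'s requirements are met (the employer operates from a single site; a current Small Employer Certificate is held). But applying paragraph (l): (l) operates — a current Annual Registration is held. So (e) is unavailable.
Every exception is unavailable, so the rule governs.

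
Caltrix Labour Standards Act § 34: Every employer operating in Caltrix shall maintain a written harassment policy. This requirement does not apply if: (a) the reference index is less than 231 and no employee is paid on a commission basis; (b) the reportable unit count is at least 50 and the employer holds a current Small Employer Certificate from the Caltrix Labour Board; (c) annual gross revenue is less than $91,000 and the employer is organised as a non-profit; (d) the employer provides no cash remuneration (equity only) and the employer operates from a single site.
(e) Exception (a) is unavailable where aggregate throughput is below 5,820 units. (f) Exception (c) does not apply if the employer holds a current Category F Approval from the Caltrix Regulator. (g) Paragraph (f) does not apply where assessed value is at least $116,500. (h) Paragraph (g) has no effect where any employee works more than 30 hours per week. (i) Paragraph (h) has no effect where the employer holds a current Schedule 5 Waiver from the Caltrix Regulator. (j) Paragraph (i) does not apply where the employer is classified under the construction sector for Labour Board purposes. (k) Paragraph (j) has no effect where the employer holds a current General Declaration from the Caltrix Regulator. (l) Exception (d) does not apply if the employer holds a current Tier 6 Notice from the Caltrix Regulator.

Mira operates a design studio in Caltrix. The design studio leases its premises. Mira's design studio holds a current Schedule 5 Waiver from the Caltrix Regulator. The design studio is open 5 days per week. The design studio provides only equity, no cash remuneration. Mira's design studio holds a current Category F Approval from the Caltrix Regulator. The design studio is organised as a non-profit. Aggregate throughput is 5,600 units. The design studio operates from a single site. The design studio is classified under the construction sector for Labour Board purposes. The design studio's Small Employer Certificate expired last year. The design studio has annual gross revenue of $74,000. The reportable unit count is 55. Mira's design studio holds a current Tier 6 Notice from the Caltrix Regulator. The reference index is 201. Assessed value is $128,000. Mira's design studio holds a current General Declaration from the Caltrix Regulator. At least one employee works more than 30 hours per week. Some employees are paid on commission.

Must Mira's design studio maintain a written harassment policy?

No — exception (c) applies; Mira's design studio is not required to maintain a written harassment policy.

Exception (a) does not apply: some employees are paid on commission.
Exception (b) requires that the employer holds a current Small Employer Certificate from the Caltrix Labour Board; but the Small Employer Certificate has expired, so (b) is unavailable.
Exception (c): annual gross revenue is $74,000, less than the $91,000 limit; the employer is a non-profit — every condition holds. As to paragraphs (f)–(k): (f) is engaged (a current Category F Approval is held), but yields to (g): (g) operates — assessed value is $128,000, meeting the $116,500 threshold. (h) would limit (g) — at least one employee exceeds 30 hours/week — but (i) sets (h) aside: (i) operates — a current Schedule 5 Waiver is held. (j) would limit (i) — the design studio is classified under the construction sector — but (k) sets (j) aside: (k) operates against (j): a current General Declaration is held. (c) remains available.
All of (d)'s requirements are met (remuneration is equity-only; the employer operates from a single site). But: (l) operates against (d): a current Tier 6 Notice is held. (d) is therefore removed.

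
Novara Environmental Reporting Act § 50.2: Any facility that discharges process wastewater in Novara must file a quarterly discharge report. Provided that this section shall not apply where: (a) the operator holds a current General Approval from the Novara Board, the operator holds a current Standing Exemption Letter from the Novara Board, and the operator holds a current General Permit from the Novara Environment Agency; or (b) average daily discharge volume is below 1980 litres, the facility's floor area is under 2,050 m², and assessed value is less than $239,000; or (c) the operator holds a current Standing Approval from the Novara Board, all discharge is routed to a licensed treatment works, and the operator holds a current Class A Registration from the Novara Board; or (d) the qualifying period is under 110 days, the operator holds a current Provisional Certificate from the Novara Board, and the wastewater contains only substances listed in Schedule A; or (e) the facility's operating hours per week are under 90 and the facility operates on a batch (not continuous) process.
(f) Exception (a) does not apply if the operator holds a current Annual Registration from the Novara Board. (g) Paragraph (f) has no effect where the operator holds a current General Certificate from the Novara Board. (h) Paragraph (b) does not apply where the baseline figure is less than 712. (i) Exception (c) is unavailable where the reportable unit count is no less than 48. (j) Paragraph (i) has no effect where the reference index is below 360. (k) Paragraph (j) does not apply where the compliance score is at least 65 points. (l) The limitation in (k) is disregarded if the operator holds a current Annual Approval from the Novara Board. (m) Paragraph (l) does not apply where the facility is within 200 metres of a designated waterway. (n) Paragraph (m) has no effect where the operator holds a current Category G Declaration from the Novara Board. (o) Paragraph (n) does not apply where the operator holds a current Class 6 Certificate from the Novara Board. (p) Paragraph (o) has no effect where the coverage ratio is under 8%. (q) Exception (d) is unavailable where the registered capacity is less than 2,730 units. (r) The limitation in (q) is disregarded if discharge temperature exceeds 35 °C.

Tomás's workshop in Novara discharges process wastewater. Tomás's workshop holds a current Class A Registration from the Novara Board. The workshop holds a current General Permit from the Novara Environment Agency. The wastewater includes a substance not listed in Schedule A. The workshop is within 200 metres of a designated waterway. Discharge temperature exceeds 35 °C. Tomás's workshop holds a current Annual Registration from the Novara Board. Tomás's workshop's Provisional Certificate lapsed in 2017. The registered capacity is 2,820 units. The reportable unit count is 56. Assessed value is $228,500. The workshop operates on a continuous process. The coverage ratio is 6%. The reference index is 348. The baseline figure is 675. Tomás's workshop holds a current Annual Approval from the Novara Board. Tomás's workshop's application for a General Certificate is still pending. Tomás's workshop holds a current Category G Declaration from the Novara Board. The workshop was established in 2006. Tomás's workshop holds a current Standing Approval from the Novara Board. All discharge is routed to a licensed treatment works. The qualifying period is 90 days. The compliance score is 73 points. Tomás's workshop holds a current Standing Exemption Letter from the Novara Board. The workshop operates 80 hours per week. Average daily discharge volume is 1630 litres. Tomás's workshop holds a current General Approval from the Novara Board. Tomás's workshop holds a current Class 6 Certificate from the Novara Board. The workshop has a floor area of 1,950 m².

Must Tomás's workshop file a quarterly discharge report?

All of (a)'s requirements are met (a current General Approval is held; a current Standing Exemption Letter is held; a current General Permit is held). Turning to paragraphs (f)–(g): (f) operates against (a): a current Annual Registration is held. (g) is not triggered (the General Certificate is not current), so (f) stands. Exception (a) does not apply.
Exception (b): average daily discharge volume is 1630 litres, below the 1980 litres limit; the facility's floor area is 1,950 m², under the 2,050 m² limit; assessed value is $228,500, less than the $239,000 limit — every condition holds. Turning to paragraph (h): (h) operates — the baseline figure is 675, less than the 712 limit. So (b) is unavailable.
All of (c)'s requirements are met (a current Standing Approval is held; discharge is routed to a licensed treatment works; a current Class A Registration is held). As to paragraphs (i)–(p): (i) is engaged (the reportable unit count is 56, meeting the 48 threshold), but yields to (j): (j) operates against (i): the reference index is 348, below the 360 limit. (k) applies (the compliance score is 73 points, meeting the 65 points threshold), but is set aside by (l): (l) operates against (k): a current Annual Approval is held. (m) operates (the workshop is within 200 m of a designated waterway), but yields to (n): (n) operates against (m): a current Category G Declaration is held. (o) would limit (n) — a current Class 6 Certificate is held — but (p) sets (o) aside: (p) is triggered — the coverage ratio is 6%, under the 8% limit. Exception (c) stands.
Exception (d) fails — the Provisional Certificate is not current.
Exception (e) requires that the facility operates on a batch (not continuous) process; but the facility operates on a continuous process, so (e) is unavailable.

No — exception (c) applies; Tomás's workshop is not required to file a quarterly discharge report.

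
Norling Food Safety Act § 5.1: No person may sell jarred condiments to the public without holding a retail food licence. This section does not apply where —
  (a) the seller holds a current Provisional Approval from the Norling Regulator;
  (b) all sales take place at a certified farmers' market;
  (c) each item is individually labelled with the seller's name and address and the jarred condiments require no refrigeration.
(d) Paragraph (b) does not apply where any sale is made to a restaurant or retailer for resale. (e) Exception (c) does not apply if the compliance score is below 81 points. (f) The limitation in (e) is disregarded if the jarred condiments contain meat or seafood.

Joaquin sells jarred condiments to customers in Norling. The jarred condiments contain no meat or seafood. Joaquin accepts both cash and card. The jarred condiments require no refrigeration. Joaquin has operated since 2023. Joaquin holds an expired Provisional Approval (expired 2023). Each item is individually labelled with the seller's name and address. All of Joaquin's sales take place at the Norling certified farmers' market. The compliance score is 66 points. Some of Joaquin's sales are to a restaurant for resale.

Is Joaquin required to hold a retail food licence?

Exception (a) does not apply: no current Provisional Approval is held.
Exception (b) is satisfied on its face — all sales are at a certified farmers' market. Turning to paragraph (d): (d) is triggered — some sales are to a restaurant for resale. Exception (b) does not apply.
Exception (c): items are individually labelled; the jarred condiments are shelf-stable — every condition holds. But applying paragraphs (e)–(f): (e) operates against (c): the compliance score is 66 points, below the 81 points limit. (f), which would lift (e), is not engaged — the jarred condiments contain no meat or seafood. (c) is therefore removed.
No exception is made out. Joaquin falls within the general rule.

Yes — Joaquin must hold a retail food licence.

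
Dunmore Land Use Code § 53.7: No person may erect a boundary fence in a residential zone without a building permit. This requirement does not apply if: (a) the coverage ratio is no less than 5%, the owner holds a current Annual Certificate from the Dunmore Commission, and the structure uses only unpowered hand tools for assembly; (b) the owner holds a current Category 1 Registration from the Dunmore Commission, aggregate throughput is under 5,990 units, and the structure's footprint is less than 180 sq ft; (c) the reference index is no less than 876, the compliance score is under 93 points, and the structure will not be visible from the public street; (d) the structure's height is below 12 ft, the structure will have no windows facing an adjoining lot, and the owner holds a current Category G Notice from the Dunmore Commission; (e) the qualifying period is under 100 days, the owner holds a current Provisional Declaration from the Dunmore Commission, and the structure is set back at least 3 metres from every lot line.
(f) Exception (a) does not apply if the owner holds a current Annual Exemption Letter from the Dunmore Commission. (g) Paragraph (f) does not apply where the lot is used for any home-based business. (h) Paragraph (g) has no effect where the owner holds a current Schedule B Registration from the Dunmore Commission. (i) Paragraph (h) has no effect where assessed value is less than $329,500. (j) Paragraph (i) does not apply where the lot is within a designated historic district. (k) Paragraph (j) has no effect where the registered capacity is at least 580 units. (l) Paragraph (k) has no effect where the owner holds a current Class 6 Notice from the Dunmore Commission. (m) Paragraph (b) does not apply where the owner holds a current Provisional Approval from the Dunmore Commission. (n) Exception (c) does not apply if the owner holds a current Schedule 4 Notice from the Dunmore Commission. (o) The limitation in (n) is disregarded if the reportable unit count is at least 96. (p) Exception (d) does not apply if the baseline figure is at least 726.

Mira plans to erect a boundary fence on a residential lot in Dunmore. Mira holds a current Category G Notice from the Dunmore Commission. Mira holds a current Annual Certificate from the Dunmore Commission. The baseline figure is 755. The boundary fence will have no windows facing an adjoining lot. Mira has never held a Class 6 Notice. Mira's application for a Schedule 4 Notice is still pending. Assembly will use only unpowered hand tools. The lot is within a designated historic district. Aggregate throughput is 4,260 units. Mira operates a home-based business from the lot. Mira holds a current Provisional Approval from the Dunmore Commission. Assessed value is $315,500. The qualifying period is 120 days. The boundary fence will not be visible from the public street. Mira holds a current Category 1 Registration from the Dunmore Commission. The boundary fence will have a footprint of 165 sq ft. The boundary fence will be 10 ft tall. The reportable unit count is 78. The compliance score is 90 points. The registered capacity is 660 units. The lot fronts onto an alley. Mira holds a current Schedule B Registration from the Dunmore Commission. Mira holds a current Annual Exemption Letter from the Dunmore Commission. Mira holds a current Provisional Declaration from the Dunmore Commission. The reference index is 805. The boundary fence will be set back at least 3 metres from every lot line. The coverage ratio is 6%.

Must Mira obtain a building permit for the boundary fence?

Exception (a): the coverage ratio is 6%, meeting the 5% threshold; a current Annual Certificate is held; assembly uses only hand tools — every condition holds. Under paragraphs (f)–(l): (f) applies (a current Annual Exemption Letter is held), but is set aside by (g): (g) is engaged — a home-based business operates on the lot. (h) applies (a current Schedule B Registration is held), but is overridden by (i): (i) applies — assessed value is $315,500, less than the $329,500 limit. (j) operates (the lot is in a historic district), but is displaced by (k): (k) operates against (j): the registered capacity is 660 units, meeting the 580 units threshold. (l), which would lift (k), does not operate here — there is no Class 6 Notice in force. Exception (a) stands.
Exception (b)'s conditions are all satisfied: a current Category 1 Registration is held; aggregate throughput is 4,260 units, under the 5,990 units limit; the structure's footprint is 165 sq ft, less than the 180 sq ft limit. But: (m) operates against (b): a current Provisional Approval is held. Exception (b) does not apply.
Exception (c) does not apply: the reference index is 805, short of 876.
Exception (d) is satisfied on its face — the structure's height is 10 ft, below the 12 ft limit; no windows face an adjoining lot; a current Category G Notice is held. Turning to paragraph (p): (p) operates against (d): the baseline figure is 755, meeting the 726 threshold. So (d) is unavailable.
Exception (e) requires that the qualifying period is under 100 days; but the qualifying period is 120 days, not under 100 days, so (e) is unavailable.

No — exception (a) applies; Mira does not need a building permit.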